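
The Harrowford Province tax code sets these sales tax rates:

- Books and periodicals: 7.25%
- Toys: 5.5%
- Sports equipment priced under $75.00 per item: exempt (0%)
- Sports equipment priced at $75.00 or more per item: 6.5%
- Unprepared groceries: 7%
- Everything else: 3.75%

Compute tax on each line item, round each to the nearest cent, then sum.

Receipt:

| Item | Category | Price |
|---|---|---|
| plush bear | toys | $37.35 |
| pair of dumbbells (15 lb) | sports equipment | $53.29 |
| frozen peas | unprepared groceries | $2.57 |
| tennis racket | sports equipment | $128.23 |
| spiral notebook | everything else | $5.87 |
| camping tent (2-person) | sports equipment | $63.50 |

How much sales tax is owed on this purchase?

Plush bear $37.35: toys → 5.5% → $2.05
Pair of dumbbells (15 lb) $53.29: sports equipment, under $75.00 → 0% → $0.00
Frozen peas $2.57: unprepared groceries → 7% → $0.18
Tennis racket $128.23: sports equipment, $75.00 or more → 6.5% → $8.33
Spiral notebook $5.87: everything else → 3.75% → $0.22
Camping tent (2-person) $63.50: sports equipment, under $75.00 → 0% → $0.00
Total tax = $2.05 + $0.18 + $8.33 + $0.22 = $10.78

$10.78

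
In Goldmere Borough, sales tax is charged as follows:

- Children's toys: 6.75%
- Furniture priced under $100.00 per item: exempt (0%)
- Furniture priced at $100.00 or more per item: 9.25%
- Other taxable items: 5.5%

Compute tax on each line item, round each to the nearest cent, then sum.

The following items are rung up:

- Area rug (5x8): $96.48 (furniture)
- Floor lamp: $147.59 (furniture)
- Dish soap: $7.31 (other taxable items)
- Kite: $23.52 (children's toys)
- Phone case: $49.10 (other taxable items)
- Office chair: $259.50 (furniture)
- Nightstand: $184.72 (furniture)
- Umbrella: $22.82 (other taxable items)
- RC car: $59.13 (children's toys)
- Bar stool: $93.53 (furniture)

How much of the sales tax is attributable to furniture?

Area rug (5x8) $96.48: furniture, under $100.00 → 0% → $0.00
Floor lamp $147.59: furniture, $100.00 or more → 9.25% → $13.65
Office chair $259.50: furniture, $100.00 or more → 9.25% → $24.00
Nightstand $184.72: furniture, $100.00 or more → 9.25% → $17.09
Bar stool $93.53: furniture, under $100.00 → 0% → $0.00
Tax on furniture = $0.00 + $13.65 + $24.00 + $17.09 + $0.00 = $54.74

$54.74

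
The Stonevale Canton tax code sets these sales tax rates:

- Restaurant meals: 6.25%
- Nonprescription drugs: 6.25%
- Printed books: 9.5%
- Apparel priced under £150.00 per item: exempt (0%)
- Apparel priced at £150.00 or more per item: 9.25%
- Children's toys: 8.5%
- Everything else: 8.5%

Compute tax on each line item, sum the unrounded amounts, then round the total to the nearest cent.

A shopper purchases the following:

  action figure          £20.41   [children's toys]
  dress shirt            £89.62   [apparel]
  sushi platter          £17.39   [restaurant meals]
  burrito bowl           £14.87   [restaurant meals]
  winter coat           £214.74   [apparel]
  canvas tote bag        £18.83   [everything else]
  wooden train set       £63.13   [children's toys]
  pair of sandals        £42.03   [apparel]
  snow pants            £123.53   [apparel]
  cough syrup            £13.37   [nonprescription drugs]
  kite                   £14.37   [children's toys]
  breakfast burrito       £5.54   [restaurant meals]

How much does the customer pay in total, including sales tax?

£670.81

Action figure £20.41: children's toys → 8.5% → £1.73485
Dress shirt £89.62: apparel, under £150.00 → 0% → £0.00
Sushi platter £17.39: restaurant meals → 6.25% → £1.086875
Burrito bowl £14.87: restaurant meals → 6.25% → £0.929375
Winter coat £214.74: apparel, £150.00 or more → 9.25% → £19.86345
Canvas tote bag £18.83: everything else → 8.5% → £1.60055
Wooden train set £63.13: children's toys → 8.5% → £5.36605
Pair of sandals £42.03: apparel, under £150.00 → 0% → £0.00
Snow pants £123.53: apparel, under £150.00 → 0% → £0.00
Cough syrup £13.37: nonprescription drugs → 6.25% → £0.835625
Kite £14.37: children's toys → 8.5% → £1.22145
Breakfast burrito £5.54: restaurant meals → 6.25% → £0.34625
Subtotal = £637.83; unrounded tax = £32.984475 → £32.98; total due = £670.81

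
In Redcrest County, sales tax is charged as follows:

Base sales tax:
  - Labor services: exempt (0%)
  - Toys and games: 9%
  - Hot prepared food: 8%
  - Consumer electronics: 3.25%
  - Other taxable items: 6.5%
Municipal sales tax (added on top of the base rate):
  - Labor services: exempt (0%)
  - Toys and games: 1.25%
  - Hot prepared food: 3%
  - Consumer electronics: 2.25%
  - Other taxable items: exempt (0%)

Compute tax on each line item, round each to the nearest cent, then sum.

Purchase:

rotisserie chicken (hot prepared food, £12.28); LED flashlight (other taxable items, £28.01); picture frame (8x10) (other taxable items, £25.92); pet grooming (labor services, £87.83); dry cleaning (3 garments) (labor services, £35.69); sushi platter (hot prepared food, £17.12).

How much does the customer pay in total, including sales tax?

£213.58

Rotisserie chicken £12.28: hot prepared food → 8% + 3% municipal = 11% → £1.35
LED flashlight £28.01: other taxable items → 6.5% + 0% municipal = 6.5% → £1.82
Picture frame (8x10) £25.92: other taxable items → 6.5% + 0% municipal = 6.5% → £1.68
Pet grooming £87.83: labor services → 0% + 0% municipal = 0% → £0.00
Dry cleaning (3 garments) £35.69: labor services → 0% + 0% municipal = 0% → £0.00
Sushi platter £17.12: hot prepared food → 8% + 3% municipal = 11% → £1.88
Subtotal = £206.85; tax = £6.73; total due = £213.58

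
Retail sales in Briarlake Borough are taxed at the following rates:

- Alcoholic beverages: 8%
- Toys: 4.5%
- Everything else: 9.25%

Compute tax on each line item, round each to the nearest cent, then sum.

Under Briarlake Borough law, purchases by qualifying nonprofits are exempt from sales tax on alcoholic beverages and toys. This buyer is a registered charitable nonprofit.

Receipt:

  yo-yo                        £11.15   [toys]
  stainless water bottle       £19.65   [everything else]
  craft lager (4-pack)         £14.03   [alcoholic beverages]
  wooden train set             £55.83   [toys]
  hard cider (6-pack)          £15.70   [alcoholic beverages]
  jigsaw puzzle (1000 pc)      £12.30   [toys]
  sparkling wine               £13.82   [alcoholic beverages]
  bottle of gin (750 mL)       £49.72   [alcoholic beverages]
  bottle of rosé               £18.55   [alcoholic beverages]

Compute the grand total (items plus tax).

Yo-yo £11.15: toys, buyer-exempt → 0% → £0.00
Stainless water bottle £19.65: everything else → 9.25% → £1.82
Craft lager (4-pack) £14.03: alcoholic beverages, buyer-exempt → 0% → £0.00
Wooden train set £55.83: toys, buyer-exempt → 0% → £0.00
Hard cider (6-pack) £15.70: alcoholic beverages, buyer-exempt → 0% → £0.00
Jigsaw puzzle (1000 pc) £12.30: toys, buyer-exempt → 0% → £0.00
Sparkling wine £13.82: alcoholic beverages, buyer-exempt → 0% → £0.00
Bottle of gin (750 mL) £49.72: alcoholic beverages, buyer-exempt → 0% → £0.00
Bottle of rosé £18.55: alcoholic beverages, buyer-exempt → 0% → £0.00
Subtotal = £210.75; tax = £1.82; total due = £212.57

£212.57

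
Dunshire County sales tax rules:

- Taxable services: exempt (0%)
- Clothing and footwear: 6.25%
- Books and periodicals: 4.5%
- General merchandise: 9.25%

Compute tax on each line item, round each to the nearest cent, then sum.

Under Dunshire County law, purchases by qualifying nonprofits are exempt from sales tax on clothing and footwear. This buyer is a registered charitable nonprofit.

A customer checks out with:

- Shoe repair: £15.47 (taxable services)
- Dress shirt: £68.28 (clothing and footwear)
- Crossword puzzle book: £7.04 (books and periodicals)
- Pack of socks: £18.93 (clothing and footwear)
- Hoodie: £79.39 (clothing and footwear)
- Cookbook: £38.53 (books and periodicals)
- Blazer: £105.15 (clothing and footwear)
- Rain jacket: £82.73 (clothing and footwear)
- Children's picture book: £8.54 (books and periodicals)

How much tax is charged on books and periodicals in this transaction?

Crossword puzzle book £7.04: books and periodicals → 4.5% → £0.32
Cookbook £38.53: books and periodicals → 4.5% → £1.73
Children's picture book £8.54: books and periodicals → 4.5% → £0.38
Tax on books and periodicals = £0.32 + £1.73 + £0.38 = £2.43

£2.43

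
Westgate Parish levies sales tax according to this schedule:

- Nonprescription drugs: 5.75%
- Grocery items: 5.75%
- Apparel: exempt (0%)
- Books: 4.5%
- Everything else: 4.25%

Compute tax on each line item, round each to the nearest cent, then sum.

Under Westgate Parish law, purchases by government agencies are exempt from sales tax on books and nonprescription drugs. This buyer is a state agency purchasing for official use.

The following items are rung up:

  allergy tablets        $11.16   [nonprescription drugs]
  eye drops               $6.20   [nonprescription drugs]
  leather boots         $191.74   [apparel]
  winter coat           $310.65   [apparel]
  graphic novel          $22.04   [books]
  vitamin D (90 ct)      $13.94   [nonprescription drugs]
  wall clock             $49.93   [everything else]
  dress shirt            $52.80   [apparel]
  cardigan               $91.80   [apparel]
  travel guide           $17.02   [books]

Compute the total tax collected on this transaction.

$2.12

Allergy tablets $11.16: nonprescription drugs, buyer-exempt → 0% → $0.00
Eye drops $6.20: nonprescription drugs, buyer-exempt → 0% → $0.00
Leather boots $191.74: apparel → 0% → $0.00
Winter coat $310.65: apparel → 0% → $0.00
Graphic novel $22.04: books, buyer-exempt → 0% → $0.00
Vitamin D (90 ct) $13.94: nonprescription drugs, buyer-exempt → 0% → $0.00
Wall clock $49.93: everything else → 4.25% → $2.12
Dress shirt $52.80: apparel → 0% → $0.00
Cardigan $91.80: apparel → 0% → $0.00
Travel guide $17.02: books, buyer-exempt → 0% → $0.00
Total tax = $2.12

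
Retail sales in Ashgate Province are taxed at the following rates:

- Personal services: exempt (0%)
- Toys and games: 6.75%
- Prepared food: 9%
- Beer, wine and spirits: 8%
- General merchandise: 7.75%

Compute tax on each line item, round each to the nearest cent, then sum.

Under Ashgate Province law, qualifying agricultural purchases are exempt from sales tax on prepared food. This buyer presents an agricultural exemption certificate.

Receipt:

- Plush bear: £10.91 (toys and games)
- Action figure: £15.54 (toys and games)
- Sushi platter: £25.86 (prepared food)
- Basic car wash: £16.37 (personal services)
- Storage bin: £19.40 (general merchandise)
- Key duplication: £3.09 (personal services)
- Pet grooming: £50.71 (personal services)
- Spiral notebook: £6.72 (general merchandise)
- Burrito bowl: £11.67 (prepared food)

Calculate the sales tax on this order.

Plush bear £10.91: toys and games → 6.75% → £0.74
Action figure £15.54: toys and games → 6.75% → £1.05
Sushi platter £25.86: prepared food, buyer-exempt → 0% → £0.00
Basic car wash £16.37: personal services → 0% → £0.00
Storage bin £19.40: general merchandise → 7.75% → £1.50
Key duplication £3.09: personal services → 0% → £0.00
Pet grooming £50.71: personal services → 0% → £0.00
Spiral notebook £6.72: general merchandise → 7.75% → £0.52
Burrito bowl £11.67: prepared food, buyer-exempt → 0% → £0.00
Total tax = £0.74 + £1.05 + £1.50 + £0.52 = £3.81

£3.81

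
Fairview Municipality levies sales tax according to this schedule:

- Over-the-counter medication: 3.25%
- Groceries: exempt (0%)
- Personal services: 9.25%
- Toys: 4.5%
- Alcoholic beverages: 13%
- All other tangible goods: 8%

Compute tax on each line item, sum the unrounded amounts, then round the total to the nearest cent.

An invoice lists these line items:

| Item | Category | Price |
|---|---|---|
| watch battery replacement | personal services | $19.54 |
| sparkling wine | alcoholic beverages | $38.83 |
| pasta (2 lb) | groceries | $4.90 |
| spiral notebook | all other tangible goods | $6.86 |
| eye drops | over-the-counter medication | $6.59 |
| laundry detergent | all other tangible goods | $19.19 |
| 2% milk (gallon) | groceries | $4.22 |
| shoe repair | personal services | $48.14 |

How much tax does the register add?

Watch battery replacement $19.54: personal services → 9.25% → $1.80745
Sparkling wine $38.83: alcoholic beverages → 13% → $5.0479
Pasta (2 lb) $4.90: groceries → 0% → $0.00
Spiral notebook $6.86: all other tangible goods → 8% → $0.5488
Eye drops $6.59: over-the-counter medication → 3.25% → $0.214175
Laundry detergent $19.19: all other tangible goods → 8% → $1.5352
2% milk (gallon) $4.22: groceries → 0% → $0.00
Shoe repair $48.14: personal services → 9.25% → $4.45295
Unrounded tax sum = $13.606475 → $13.61

$13.61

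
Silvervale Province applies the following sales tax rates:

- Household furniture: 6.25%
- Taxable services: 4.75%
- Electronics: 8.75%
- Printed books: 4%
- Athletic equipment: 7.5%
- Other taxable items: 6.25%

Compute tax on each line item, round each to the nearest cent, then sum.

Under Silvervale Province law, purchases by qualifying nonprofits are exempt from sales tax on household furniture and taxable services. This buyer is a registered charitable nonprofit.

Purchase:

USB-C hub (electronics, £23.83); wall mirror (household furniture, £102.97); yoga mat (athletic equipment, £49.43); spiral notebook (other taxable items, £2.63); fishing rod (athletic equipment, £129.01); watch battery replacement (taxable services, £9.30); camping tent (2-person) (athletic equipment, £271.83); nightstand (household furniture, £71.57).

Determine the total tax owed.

USB-C hub £23.83: electronics → 8.75% → £2.09
Wall mirror £102.97: household furniture, buyer-exempt → 0% → £0.00
Yoga mat £49.43: athletic equipment → 7.5% → £3.71
Spiral notebook £2.63: other taxable items → 6.25% → £0.16
Fishing rod £129.01: athletic equipment → 7.5% → £9.68
Watch battery replacement £9.30: taxable services, buyer-exempt → 0% → £0.00
Camping tent (2-person) £271.83: athletic equipment → 7.5% → £20.39
Nightstand £71.57: household furniture, buyer-exempt → 0% → £0.00
Total tax = £2.09 + £3.71 + £0.16 + £9.68 + £20.39 = £36.03

£36.03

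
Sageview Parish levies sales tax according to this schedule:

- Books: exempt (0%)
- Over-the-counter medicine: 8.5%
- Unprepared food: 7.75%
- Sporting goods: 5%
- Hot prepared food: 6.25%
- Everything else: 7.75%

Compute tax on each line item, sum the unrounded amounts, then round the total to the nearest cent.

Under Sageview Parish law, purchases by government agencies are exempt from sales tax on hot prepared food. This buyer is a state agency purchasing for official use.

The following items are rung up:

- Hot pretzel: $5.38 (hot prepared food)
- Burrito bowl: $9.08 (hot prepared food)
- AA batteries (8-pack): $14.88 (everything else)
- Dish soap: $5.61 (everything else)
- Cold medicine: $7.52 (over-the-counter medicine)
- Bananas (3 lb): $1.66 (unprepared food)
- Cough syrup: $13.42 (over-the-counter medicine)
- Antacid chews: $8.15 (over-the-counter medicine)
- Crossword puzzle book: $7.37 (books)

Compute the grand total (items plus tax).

Hot pretzel $5.38: hot prepared food, buyer-exempt → 0% → $0.00
Burrito bowl $9.08: hot prepared food, buyer-exempt → 0% → $0.00
AA batteries (8-pack) $14.88: everything else → 7.75% → $1.1532
Dish soap $5.61: everything else → 7.75% → $0.434775
Cold medicine $7.52: over-the-counter medicine → 8.5% → $0.6392
Bananas (3 lb) $1.66: unprepared food → 7.75% → $0.12865
Cough syrup $13.42: over-the-counter medicine → 8.5% → $1.1407
Antacid chews $8.15: over-the-counter medicine → 8.5% → $0.69275
Crossword puzzle book $7.37: books → 0% → $0.00
Subtotal = $73.07; unrounded tax = $4.189275 → $4.19; total due = $77.26

$77.26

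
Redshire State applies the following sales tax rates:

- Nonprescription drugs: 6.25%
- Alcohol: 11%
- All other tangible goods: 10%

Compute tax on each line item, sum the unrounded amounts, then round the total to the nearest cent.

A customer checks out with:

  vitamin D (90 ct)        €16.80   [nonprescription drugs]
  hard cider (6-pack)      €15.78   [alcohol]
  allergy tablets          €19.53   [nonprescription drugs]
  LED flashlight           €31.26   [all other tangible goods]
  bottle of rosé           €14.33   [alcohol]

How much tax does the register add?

Vitamin D (90 ct) €16.80: nonprescription drugs → 6.25% → €1.05
Hard cider (6-pack) €15.78: alcohol → 11% → €1.7358
Allergy tablets €19.53: nonprescription drugs → 6.25% → €1.220625
LED flashlight €31.26: all other tangible goods → 10% → €3.126
Bottle of rosé €14.33: alcohol → 11% → €1.5763
Unrounded tax sum = €8.708725 → €8.71

€8.71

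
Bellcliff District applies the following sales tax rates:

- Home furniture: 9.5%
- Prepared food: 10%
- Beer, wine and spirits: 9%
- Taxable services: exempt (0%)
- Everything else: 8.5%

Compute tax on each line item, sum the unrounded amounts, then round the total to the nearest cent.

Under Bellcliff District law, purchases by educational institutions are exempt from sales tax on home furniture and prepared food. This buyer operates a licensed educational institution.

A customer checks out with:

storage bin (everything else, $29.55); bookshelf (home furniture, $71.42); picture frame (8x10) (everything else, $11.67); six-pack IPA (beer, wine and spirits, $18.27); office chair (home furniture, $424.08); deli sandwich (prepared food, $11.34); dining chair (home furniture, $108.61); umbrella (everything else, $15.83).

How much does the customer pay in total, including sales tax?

$697.26

Storage bin $29.55: everything else → 8.5% → $2.51175
Bookshelf $71.42: home furniture, buyer-exempt → 0% → $0.00
Picture frame (8x10) $11.67: everything else → 8.5% → $0.99195
Six-pack IPA $18.27: beer, wine and spirits → 9% → $1.6443
Office chair $424.08: home furniture, buyer-exempt → 0% → $0.00
Deli sandwich $11.34: prepared food, buyer-exempt → 0% → $0.00
Dining chair $108.61: home furniture, buyer-exempt → 0% → $0.00
Umbrella $15.83: everything else → 8.5% → $1.34555
Subtotal = $690.77; unrounded tax = $6.49355 → $6.49; total due = $697.26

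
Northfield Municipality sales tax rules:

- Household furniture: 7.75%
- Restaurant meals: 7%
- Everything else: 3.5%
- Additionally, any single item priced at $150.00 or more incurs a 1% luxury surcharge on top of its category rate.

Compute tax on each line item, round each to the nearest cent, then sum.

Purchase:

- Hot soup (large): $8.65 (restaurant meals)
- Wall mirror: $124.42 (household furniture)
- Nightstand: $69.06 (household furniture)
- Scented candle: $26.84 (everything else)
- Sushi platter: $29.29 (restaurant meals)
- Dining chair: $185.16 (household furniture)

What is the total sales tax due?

$34.79

Hot soup (large) $8.65: restaurant meals → 7% → $0.61
Wall mirror $124.42: household furniture → 7.75% → $9.64
Nightstand $69.06: household furniture → 7.75% → $5.35
Scented candle $26.84: everything else → 3.5% → $0.94
Sushi platter $29.29: restaurant meals → 7% → $2.05
Dining chair $185.16: household furniture → 7.75% + 1% surcharge = 8.75% → $16.20
Total tax = $0.61 + $9.64 + $5.35 + $0.94 + $2.05 + $16.20 = $34.79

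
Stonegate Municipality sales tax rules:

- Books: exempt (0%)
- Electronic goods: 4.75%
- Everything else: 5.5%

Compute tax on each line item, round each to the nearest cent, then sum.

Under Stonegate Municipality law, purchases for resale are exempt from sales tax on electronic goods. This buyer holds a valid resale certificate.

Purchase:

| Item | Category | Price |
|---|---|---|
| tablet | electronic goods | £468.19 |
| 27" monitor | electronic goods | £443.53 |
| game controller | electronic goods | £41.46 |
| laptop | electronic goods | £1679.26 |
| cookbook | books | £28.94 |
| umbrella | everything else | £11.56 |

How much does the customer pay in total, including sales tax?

£2673.58

Tablet £468.19: electronic goods, buyer-exempt → 0% → £0.00
27" monitor £443.53: electronic goods, buyer-exempt → 0% → £0.00
Game controller £41.46: electronic goods, buyer-exempt → 0% → £0.00
Laptop £1679.26: electronic goods, buyer-exempt → 0% → £0.00
Cookbook £28.94: books → 0% → £0.00
Umbrella £11.56: everything else → 5.5% → £0.64
Subtotal = £2672.94; tax = £0.64; total due = £2673.58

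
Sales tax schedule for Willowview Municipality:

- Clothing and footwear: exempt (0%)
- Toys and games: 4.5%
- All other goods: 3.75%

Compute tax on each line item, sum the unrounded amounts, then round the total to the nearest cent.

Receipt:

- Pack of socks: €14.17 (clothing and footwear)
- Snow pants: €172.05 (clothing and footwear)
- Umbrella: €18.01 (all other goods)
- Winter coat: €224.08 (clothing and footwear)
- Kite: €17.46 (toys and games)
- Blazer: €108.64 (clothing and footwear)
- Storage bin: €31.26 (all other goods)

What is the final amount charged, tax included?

€588.30

Pack of socks €14.17: clothing and footwear → 0% → €0.00
Snow pants €172.05: clothing and footwear → 0% → €0.00
Umbrella €18.01: all other goods → 3.75% → €0.675375
Winter coat €224.08: clothing and footwear → 0% → €0.00
Kite €17.46: toys and games → 4.5% → €0.7857
Blazer €108.64: clothing and footwear → 0% → €0.00
Storage bin €31.26: all other goods → 3.75% → €1.17225
Subtotal = €585.67; unrounded tax = €2.633325 → €2.63; total due = €588.30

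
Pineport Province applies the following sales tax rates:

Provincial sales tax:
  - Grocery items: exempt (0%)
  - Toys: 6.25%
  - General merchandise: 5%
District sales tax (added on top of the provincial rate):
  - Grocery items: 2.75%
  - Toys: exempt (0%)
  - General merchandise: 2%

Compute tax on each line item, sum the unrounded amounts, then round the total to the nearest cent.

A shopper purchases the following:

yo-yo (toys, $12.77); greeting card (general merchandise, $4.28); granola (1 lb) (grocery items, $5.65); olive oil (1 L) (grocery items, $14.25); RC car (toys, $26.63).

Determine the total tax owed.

$3.31

Yo-yo $12.77: toys → 6.25% + 0% district = 6.25% → $0.798125
Greeting card $4.28: general merchandise → 5% + 2% district = 7% → $0.2996
Granola (1 lb) $5.65: grocery items → 0% + 2.75% district = 2.75% → $0.155375
Olive oil (1 L) $14.25: grocery items → 0% + 2.75% district = 2.75% → $0.391875
RC car $26.63: toys → 6.25% + 0% district = 6.25% → $1.664375
Unrounded tax sum = $3.30935 → $3.31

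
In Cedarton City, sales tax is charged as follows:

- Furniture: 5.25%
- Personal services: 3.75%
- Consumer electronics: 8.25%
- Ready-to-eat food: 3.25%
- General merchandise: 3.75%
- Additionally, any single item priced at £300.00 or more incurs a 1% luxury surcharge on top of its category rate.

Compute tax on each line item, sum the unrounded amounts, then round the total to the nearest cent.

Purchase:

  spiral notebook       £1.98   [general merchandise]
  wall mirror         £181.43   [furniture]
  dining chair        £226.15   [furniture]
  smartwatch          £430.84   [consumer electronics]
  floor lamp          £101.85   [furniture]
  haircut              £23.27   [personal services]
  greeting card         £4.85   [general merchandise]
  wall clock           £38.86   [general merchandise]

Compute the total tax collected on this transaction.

£69.18

Spiral notebook £1.98: general merchandise → 3.75% → £0.07425
Wall mirror £181.43: furniture → 5.25% → £9.525075
Dining chair £226.15: furniture → 5.25% → £11.872875
Smartwatch £430.84: consumer electronics → 8.25% + 1% surcharge = 9.25% → £39.8527
Floor lamp £101.85: furniture → 5.25% → £5.347125
Haircut £23.27: personal services → 3.75% → £0.872625
Greeting card £4.85: general merchandise → 3.75% → £0.181875
Wall clock £38.86: general merchandise → 3.75% → £1.45725
Unrounded tax sum = £69.183775 → £69.18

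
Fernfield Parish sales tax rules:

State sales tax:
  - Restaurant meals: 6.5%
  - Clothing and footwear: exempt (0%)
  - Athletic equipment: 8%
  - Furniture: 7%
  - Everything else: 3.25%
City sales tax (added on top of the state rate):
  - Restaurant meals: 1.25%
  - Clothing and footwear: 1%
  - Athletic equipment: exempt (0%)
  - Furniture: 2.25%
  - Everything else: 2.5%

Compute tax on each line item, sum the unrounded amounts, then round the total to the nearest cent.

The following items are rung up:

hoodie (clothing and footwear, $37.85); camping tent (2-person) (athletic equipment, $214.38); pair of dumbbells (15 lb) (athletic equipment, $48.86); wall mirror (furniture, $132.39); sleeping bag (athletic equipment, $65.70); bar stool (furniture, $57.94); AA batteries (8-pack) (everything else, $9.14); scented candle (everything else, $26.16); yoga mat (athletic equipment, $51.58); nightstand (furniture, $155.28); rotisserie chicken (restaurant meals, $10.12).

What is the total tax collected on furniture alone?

Wall mirror $132.39: furniture → 7% + 2.25% city = 9.25% → $12.246075
Bar stool $57.94: furniture → 7% + 2.25% city = 9.25% → $5.35945
Nightstand $155.28: furniture → 7% + 2.25% city = 9.25% → $14.3634
Tax on furniture: unrounded sum = $31.968925 → $31.97

$31.97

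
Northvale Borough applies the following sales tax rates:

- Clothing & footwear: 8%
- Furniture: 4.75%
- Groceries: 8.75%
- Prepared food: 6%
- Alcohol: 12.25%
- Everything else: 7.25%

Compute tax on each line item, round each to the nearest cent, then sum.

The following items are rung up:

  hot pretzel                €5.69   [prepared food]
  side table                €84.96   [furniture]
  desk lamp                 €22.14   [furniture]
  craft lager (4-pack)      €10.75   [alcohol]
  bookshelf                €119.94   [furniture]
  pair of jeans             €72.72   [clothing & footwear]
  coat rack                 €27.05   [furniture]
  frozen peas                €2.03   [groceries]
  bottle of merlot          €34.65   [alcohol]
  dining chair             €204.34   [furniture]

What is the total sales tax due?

€33.68

Hot pretzel €5.69: prepared food → 6% → €0.34
Side table €84.96: furniture → 4.75% → €4.04
Desk lamp €22.14: furniture → 4.75% → €1.05
Craft lager (4-pack) €10.75: alcohol → 12.25% → €1.32
Bookshelf €119.94: furniture → 4.75% → €5.70
Pair of jeans €72.72: clothing & footwear → 8% → €5.82
Coat rack €27.05: furniture → 4.75% → €1.28
Frozen peas €2.03: groceries → 8.75% → €0.18
Bottle of merlot €34.65: alcohol → 12.25% → €4.24
Dining chair €204.34: furniture → 4.75% → €9.71
Total tax = €0.34 + €4.04 + €1.05 + €1.32 + €5.70 + €5.82 + €1.28 + €0.18 + €4.24 + €9.71 = €33.68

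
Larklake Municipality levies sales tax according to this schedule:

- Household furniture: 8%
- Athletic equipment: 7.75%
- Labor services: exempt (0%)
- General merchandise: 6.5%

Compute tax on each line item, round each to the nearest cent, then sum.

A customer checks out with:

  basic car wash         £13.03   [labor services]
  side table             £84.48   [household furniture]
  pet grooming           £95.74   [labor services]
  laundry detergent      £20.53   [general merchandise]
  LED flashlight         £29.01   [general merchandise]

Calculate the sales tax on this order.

Basic car wash £13.03: labor services → 0% → £0.00
Side table £84.48: household furniture → 8% → £6.76
Pet grooming £95.74: labor services → 0% → £0.00
Laundry detergent £20.53: general merchandise → 6.5% → £1.33
LED flashlight £29.01: general merchandise → 6.5% → £1.89
Total tax = £6.76 + £1.33 + £1.89 = £9.98

£9.98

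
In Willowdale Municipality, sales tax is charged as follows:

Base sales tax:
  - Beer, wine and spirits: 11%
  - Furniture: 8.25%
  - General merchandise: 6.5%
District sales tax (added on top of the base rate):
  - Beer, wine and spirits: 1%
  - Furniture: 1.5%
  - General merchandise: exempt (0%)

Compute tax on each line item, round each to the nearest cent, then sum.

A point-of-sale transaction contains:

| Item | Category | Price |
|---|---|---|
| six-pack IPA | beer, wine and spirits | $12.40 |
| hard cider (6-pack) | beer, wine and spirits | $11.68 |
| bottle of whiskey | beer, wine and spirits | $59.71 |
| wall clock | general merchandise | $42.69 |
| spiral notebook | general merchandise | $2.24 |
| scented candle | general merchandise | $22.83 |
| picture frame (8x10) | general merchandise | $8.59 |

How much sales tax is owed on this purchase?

$15.02

Six-pack IPA $12.40: beer, wine and spirits → 11% + 1% district = 12% → $1.49
Hard cider (6-pack) $11.68: beer, wine and spirits → 11% + 1% district = 12% → $1.40
Bottle of whiskey $59.71: beer, wine and spirits → 11% + 1% district = 12% → $7.17
Wall clock $42.69: general merchandise → 6.5% + 0% district = 6.5% → $2.77
Spiral notebook $2.24: general merchandise → 6.5% + 0% district = 6.5% → $0.15
Scented candle $22.83: general merchandise → 6.5% + 0% district = 6.5% → $1.48
Picture frame (8x10) $8.59: general merchandise → 6.5% + 0% district = 6.5% → $0.56
Total tax = $1.49 + $1.40 + $7.17 + $2.77 + $0.15 + $1.48 + $0.56 = $15.02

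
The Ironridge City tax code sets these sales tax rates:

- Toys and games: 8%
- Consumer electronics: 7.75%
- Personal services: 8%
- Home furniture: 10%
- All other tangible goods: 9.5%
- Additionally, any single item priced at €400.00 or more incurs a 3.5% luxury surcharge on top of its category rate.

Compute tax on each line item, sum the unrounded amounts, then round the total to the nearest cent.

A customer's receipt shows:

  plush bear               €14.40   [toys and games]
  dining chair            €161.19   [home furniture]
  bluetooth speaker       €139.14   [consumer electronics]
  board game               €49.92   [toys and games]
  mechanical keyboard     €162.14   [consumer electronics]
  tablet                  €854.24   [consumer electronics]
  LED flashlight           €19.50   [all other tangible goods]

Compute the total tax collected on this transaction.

Plush bear €14.40: toys and games → 8% → €1.152
Dining chair €161.19: home furniture → 10% → €16.119
Bluetooth speaker €139.14: consumer electronics → 7.75% → €10.78335
Board game €49.92: toys and games → 8% → €3.9936
Mechanical keyboard €162.14: consumer electronics → 7.75% → €12.56585
Tablet €854.24: consumer electronics → 7.75% + 3.5% surcharge = 11.25% → €96.102
LED flashlight €19.50: all other tangible goods → 9.5% → €1.8525
Unrounded tax sum = €142.5683 → €142.57

€142.57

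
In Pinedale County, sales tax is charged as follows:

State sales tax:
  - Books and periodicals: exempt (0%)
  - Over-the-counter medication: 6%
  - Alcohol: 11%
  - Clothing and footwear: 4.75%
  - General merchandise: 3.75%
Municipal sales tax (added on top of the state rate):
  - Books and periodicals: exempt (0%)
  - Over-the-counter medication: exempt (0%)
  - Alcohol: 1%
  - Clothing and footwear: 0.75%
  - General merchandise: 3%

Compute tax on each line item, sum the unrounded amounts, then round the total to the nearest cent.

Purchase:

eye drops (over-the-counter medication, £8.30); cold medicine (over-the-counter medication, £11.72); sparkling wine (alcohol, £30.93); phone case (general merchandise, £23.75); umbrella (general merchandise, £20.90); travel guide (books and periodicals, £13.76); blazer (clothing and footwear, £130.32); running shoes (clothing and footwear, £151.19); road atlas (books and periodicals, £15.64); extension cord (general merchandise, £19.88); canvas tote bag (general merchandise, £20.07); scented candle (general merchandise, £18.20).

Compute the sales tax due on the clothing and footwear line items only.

Blazer £130.32: clothing and footwear → 4.75% + 0.75% municipal = 5.5% → £7.1676
Running shoes £151.19: clothing and footwear → 4.75% + 0.75% municipal = 5.5% → £8.31545
Tax on clothing and footwear: unrounded sum = £15.48305 → £15.48

£15.48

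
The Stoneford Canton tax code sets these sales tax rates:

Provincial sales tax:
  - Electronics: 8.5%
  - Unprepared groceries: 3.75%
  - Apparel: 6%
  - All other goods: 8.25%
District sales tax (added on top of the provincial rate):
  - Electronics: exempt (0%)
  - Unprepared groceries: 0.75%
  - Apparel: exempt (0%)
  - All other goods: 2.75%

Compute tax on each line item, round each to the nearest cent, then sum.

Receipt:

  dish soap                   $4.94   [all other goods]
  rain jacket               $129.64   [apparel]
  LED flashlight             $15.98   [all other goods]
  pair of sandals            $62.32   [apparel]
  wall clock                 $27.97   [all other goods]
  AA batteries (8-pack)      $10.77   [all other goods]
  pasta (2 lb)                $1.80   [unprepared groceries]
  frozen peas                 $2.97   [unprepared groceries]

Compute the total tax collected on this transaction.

$18.29

Dish soap $4.94: all other goods → 8.25% + 2.75% district = 11% → $0.54
Rain jacket $129.64: apparel → 6% + 0% district = 6% → $7.78
LED flashlight $15.98: all other goods → 8.25% + 2.75% district = 11% → $1.76
Pair of sandals $62.32: apparel → 6% + 0% district = 6% → $3.74
Wall clock $27.97: all other goods → 8.25% + 2.75% district = 11% → $3.08
AA batteries (8-pack) $10.77: all other goods → 8.25% + 2.75% district = 11% → $1.18
Pasta (2 lb) $1.80: unprepared groceries → 3.75% + 0.75% district = 4.5% → $0.08
Frozen peas $2.97: unprepared groceries → 3.75% + 0.75% district = 4.5% → $0.13
Total tax = $0.54 + $7.78 + $1.76 + $3.74 + $3.08 + $1.18 + $0.08 + $0.13 = $18.29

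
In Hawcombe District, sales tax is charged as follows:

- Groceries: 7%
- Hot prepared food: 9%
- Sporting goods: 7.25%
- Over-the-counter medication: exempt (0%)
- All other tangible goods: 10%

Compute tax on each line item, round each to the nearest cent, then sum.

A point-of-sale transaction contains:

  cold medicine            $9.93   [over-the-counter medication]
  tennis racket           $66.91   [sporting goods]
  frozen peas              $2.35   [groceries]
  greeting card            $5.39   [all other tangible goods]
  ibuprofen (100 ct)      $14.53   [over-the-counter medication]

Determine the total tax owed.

Cold medicine $9.93: over-the-counter medication → 0% → $0.00
Tennis racket $66.91: sporting goods → 7.25% → $4.85
Frozen peas $2.35: groceries → 7% → $0.16
Greeting card $5.39: all other tangible goods → 10% → $0.54
Ibuprofen (100 ct) $14.53: over-the-counter medication → 0% → $0.00
Total tax = $4.85 + $0.16 + $0.54 = $5.55

$5.55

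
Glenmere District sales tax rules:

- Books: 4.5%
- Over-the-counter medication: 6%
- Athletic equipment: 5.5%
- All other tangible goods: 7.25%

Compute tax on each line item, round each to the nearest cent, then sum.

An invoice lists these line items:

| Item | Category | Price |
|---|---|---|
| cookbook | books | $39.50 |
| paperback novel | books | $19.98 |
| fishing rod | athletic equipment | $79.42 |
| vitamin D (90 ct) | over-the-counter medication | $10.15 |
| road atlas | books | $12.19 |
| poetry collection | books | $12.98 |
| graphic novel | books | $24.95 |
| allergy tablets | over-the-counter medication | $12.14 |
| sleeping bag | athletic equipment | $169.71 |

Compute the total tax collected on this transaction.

$19.97

Cookbook $39.50: books → 4.5% → $1.78
Paperback novel $19.98: books → 4.5% → $0.90
Fishing rod $79.42: athletic equipment → 5.5% → $4.37
Vitamin D (90 ct) $10.15: over-the-counter medication → 6% → $0.61
Road atlas $12.19: books → 4.5% → $0.55
Poetry collection $12.98: books → 4.5% → $0.58
Graphic novel $24.95: books → 4.5% → $1.12
Allergy tablets $12.14: over-the-counter medication → 6% → $0.73
Sleeping bag $169.71: athletic equipment → 5.5% → $9.33
Total tax = $1.78 + $0.90 + $4.37 + $0.61 + $0.55 + $0.58 + $1.12 + $0.73 + $9.33 = $19.97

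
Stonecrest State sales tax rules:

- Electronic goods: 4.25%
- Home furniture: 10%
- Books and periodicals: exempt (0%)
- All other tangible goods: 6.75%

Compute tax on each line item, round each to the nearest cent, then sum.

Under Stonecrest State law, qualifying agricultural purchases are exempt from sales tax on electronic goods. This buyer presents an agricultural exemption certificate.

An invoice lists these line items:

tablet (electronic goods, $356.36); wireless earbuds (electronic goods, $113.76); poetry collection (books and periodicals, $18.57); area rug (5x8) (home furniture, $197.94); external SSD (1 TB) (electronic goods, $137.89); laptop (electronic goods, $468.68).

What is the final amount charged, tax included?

Tablet $356.36: electronic goods, buyer-exempt → 0% → $0.00
Wireless earbuds $113.76: electronic goods, buyer-exempt → 0% → $0.00
Poetry collection $18.57: books and periodicals → 0% → $0.00
Area rug (5x8) $197.94: home furniture → 10% → $19.79
External SSD (1 TB) $137.89: electronic goods, buyer-exempt → 0% → $0.00
Laptop $468.68: electronic goods, buyer-exempt → 0% → $0.00
Subtotal = $1293.20; tax = $19.79; total due = $1312.99

$1312.99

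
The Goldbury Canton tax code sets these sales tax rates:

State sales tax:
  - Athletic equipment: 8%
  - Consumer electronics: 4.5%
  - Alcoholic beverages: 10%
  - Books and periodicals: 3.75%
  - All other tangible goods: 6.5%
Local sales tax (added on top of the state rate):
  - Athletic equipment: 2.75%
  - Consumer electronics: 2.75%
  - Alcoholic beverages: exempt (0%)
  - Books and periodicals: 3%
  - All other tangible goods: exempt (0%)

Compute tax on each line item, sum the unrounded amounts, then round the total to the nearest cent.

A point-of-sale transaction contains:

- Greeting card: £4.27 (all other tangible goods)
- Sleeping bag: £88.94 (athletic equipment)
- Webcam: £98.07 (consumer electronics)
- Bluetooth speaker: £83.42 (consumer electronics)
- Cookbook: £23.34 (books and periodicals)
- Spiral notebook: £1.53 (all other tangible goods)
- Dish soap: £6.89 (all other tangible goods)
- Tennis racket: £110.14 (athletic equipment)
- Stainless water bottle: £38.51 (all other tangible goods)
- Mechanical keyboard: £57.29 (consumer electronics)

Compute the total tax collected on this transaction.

Greeting card £4.27: all other tangible goods → 6.5% + 0% local = 6.5% → £0.27755
Sleeping bag £88.94: athletic equipment → 8% + 2.75% local = 10.75% → £9.56105
Webcam £98.07: consumer electronics → 4.5% + 2.75% local = 7.25% → £7.110075
Bluetooth speaker £83.42: consumer electronics → 4.5% + 2.75% local = 7.25% → £6.04795
Cookbook £23.34: books and periodicals → 3.75% + 3% local = 6.75% → £1.57545
Spiral notebook £1.53: all other tangible goods → 6.5% + 0% local = 6.5% → £0.09945
Dish soap £6.89: all other tangible goods → 6.5% + 0% local = 6.5% → £0.44785
Tennis racket £110.14: athletic equipment → 8% + 2.75% local = 10.75% → £11.84005
Stainless water bottle £38.51: all other tangible goods → 6.5% + 0% local = 6.5% → £2.50315
Mechanical keyboard £57.29: consumer electronics → 4.5% + 2.75% local = 7.25% → £4.153525
Unrounded tax sum = £43.6161 → £43.62

£43.62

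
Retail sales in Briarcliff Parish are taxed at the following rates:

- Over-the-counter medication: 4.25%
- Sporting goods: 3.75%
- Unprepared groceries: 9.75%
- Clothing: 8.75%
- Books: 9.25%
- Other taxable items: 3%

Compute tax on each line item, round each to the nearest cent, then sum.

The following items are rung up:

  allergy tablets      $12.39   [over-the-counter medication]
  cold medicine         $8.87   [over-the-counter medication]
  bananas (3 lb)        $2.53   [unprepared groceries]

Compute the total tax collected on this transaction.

$1.16

Allergy tablets $12.39: over-the-counter medication → 4.25% → $0.53
Cold medicine $8.87: over-the-counter medication → 4.25% → $0.38
Bananas (3 lb) $2.53: unprepared groceries → 9.75% → $0.25
Total tax = $0.53 + $0.38 + $0.25 = $1.16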